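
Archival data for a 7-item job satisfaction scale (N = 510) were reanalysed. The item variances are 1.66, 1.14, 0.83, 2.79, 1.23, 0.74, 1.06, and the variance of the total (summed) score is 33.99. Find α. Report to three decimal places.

α = 0.842

Σσᵢ² = 1.66 + 1.14 + 0.83 + 2.79 + 1.23 + 0.74 + 1.06 = 9.45
α = (k/(k−1))·(1 − Σσᵢ²/Var(T)) = (7/6)·(1 − 9.45/33.99) = 0.842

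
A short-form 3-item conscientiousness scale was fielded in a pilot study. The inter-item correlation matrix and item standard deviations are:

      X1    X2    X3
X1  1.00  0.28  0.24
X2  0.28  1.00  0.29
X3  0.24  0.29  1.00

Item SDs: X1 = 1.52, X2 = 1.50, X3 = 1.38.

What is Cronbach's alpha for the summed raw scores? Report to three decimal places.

Σσ²ᵢ = 1.52² + 1.50² + 1.38² = 6.4648
Covariances σ_ij = r_ij · s_i · s_j:
  σ(X1,X2) = 0.28 × 1.52 × 1.50 = 0.6384
  σ(X1,X3) = 0.24 × 1.52 × 1.38 = 0.5034
  σ(X2,X3) = 0.29 × 1.50 × 1.38 = 0.6003
σ²_T = Σσ²ᵢ + 2·Σσ_ij = 6.4648 + 2 × 1.7421 = 9.9490
α = (3/2)·(1 − 6.4648/9.9490) = 0.525

α = 0.525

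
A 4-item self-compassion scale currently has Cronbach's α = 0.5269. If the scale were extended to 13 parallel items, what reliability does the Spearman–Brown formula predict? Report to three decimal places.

predicted reliability = 0.784

Length factor m = 13/4 = 3.2500
α' = m·α / (1 + (m−1)·α)
   = 13/4 × 0.5269 / (1 + (13/4 − 1) × 0.5269)
   = 1.7124 / 2.1855 = 0.784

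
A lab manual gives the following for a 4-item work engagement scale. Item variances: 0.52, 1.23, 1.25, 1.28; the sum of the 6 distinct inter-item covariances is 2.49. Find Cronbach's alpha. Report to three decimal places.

α = 0.717

sum of item variances = 0.52 + 1.23 + 1.25 + 1.28 = 4.28
Sum of distinct covariances = 2.49
σ²_T = sum of item variances + 2·Σcov = 4.28 + 2 × 2.49 = 9.26
α = (4/3)·(1 − 4.28/9.26) = 0.717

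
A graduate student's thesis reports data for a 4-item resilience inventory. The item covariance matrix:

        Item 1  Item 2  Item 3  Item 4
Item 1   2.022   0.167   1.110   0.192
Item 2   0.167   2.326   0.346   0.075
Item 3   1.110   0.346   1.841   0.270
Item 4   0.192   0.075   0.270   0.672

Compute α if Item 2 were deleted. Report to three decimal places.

Remaining items: Item 1, Item 3, Item 4 (k = 3).
sum of item variances = 2.022 + 1.841 + 0.672 = 4.535
σ²_T = 4.535 + 2 × 1.572 = 7.679
α (item deleted) = (3/2)·(1 − 4.535/7.679) = 0.614

α = 0.614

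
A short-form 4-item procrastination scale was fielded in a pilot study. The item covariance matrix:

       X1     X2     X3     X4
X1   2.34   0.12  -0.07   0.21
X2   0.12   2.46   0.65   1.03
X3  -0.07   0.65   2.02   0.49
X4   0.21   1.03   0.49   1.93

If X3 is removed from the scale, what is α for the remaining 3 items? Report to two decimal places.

α = 0.43

Remaining items: X1, X2, X4 (k = 3).
Σσᵢ² = 2.34 + 2.46 + 1.93 = 6.73
total variance = 6.73 + 2 × 1.36 = 9.45
α (item deleted) = (3/2)·(1 − 6.73/9.45) = 0.43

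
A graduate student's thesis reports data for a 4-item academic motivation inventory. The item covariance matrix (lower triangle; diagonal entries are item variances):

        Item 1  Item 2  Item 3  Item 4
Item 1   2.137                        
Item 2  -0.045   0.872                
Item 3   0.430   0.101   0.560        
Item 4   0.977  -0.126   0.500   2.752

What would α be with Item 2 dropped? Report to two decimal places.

Remaining items: Item 1, Item 3, Item 4 (k = 3).
sum of item variances = 2.137 + 0.560 + 2.752 = 5.449
total variance = 5.449 + 2 × 1.907 = 9.263
α (item deleted) = (3/2)·(1 − 5.449/9.263) = 0.62

α = 0.62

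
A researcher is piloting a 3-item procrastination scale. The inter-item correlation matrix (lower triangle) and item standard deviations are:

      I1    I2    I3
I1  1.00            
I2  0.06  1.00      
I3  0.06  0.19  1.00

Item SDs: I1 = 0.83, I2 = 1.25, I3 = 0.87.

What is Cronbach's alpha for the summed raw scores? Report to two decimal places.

Σσ²ᵢ = 0.83² + 1.25² + 0.87² = 3.0083
Covariances σ_ij = r_ij · s_i · s_j:
  σ(I1,I2) = 0.06 × 0.83 × 1.25 = 0.0622
  σ(I1,I3) = 0.06 × 0.83 × 0.87 = 0.0433
  σ(I2,I3) = 0.19 × 1.25 × 0.87 = 0.2066
σ²_T = Σσ²ᵢ + 2·Σσ_ij = 3.0083 + 2 × 0.3121 = 3.6325
α = (3/2)·(1 − 3.0083/3.6325) = 0.26

α = 0.26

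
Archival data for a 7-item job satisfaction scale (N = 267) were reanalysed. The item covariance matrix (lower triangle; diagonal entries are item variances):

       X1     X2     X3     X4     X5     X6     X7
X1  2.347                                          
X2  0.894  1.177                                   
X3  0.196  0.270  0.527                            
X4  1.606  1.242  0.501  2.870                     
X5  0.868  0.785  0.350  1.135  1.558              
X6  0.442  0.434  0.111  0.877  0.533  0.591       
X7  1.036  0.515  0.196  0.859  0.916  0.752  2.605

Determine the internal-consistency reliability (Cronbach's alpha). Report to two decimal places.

Σσ²ᵢ = 2.347 + 1.177 + 0.527 + 2.870 + 1.558 + 0.591 + 2.605 = 11.675
Sum of the distinct covariances = 14.518
Var(T) = 11.675 + 2 × 14.518 = 40.711
α = (k/(k−1))·(1 − Σσ²ᵢ/Var(T)) = (7/6)·(1 − 11.675/40.711) = 0.83

Cronbach's alpha = 0.83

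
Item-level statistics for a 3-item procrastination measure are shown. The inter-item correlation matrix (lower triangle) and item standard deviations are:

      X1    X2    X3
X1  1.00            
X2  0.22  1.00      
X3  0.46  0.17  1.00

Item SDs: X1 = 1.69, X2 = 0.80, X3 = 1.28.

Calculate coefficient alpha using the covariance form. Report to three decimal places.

α = 0.545

Σσ²ᵢ = 1.69² + 0.80² + 1.28² = 5.1345
Covariances σ_ij = r_ij · s_i · s_j:
  σ(X1,X2) = 0.22 × 1.69 × 0.80 = 0.2974
  σ(X1,X3) = 0.46 × 1.69 × 1.28 = 0.9951
  σ(X2,X3) = 0.17 × 0.80 × 1.28 = 0.1741
σ²_T = Σσ²ᵢ + 2·Σσ_ij = 5.1345 + 2 × 1.4666 = 8.0677
α = (3/2)·(1 − 5.1345/8.0677) = 0.545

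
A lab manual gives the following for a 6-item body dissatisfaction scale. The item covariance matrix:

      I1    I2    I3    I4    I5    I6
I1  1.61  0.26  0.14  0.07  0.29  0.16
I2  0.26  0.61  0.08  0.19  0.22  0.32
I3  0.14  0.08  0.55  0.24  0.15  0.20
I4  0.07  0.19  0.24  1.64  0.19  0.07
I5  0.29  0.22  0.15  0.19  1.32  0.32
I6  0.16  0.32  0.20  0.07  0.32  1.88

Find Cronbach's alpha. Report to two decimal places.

α = 0.52

Σσ²ᵢ = 1.61 + 0.61 + 0.55 + 1.64 + 1.32 + 1.88 = 7.61
Σ_{i<j} σ_ij = 2.90
Var(T) = 7.61 + 2 × 2.90 = 13.41
α = (k/(k−1))·(1 − Σσ²ᵢ/Var(T)) = (6/5)·(1 − 7.61/13.41) = 0.52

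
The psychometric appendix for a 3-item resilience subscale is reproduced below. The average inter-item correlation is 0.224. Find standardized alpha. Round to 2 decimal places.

Standardized α = k·r̄ / (1 + (k−1)·r̄) = 3 × 0.224 / (1 + 2 × 0.224)
  = 0.6720 / 1.4480 = 0.46

α = 0.46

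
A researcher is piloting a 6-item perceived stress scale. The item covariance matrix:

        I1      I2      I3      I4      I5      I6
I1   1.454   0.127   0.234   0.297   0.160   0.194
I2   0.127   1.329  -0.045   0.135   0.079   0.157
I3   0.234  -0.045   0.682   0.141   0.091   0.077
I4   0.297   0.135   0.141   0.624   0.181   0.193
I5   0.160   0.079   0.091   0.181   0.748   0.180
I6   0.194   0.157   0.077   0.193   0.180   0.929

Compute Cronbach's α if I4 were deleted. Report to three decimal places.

Remaining items: I1, I2, I3, I5, I6 (k = 5).
ΣVar(i) = 1.454 + 1.329 + 0.682 + 0.748 + 0.929 = 5.142
total variance = 5.142 + 2 × 1.254 = 7.650
α (item deleted) = (5/4)·(1 − 5.142/7.650) = 0.410

Cronbach's α = 0.410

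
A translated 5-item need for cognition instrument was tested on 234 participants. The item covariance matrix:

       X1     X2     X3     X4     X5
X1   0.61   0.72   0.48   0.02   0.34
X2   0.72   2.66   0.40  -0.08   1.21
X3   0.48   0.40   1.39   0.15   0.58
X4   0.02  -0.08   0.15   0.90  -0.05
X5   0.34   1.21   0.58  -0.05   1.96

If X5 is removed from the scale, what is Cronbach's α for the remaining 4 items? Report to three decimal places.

Remaining items: X1, X2, X3, X4 (k = 4).
sum of item variances = 0.61 + 2.66 + 1.39 + 0.90 = 5.56
total variance = 5.56 + 2 × 1.69 = 8.94
α (item deleted) = (4/3)·(1 − 5.56/8.94) = 0.504

Cronbach's α = 0.504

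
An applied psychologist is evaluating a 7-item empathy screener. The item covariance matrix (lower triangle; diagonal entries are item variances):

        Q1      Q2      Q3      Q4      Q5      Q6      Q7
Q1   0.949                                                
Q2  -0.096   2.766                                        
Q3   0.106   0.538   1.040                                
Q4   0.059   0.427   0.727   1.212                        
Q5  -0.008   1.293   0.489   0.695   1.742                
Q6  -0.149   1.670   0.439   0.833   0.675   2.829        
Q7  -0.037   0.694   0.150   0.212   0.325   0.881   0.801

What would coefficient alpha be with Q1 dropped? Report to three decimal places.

Remaining items: Q2, Q3, Q4, Q5, Q6, Q7 (k = 6).
ΣVar(i) = 2.766 + 1.040 + 1.212 + 1.742 + 2.829 + 0.801 = 10.390
Var(T) = 10.390 + 2 × 10.048 = 30.486
α (item deleted) = (6/5)·(1 − 10.390/30.486) = 0.791

α = 0.791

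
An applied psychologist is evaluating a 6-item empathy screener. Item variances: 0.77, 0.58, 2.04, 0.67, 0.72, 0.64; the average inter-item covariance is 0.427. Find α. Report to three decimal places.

Σσᵢ² = 0.77 + 0.58 + 2.04 + 0.67 + 0.72 + 0.64 = 5.42
Sum of the 15 distinct covariances = 15 × 0.427 = 6.405
Var(T) = Σσᵢ² + 2·Σcov = 5.42 + 2 × 6.405 = 18.230
α = (6/5)·(1 − 5.42/18.230) = 0.843

α = 0.843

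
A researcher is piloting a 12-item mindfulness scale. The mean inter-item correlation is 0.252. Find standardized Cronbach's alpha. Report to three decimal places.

standardized Cronbach's alpha = 0.802

Standardized α = k·r̄ / (1 + (k−1)·r̄) = 12 × 0.252 / (1 + 11 × 0.252)
  = 3.0240 / 3.7720 = 0.802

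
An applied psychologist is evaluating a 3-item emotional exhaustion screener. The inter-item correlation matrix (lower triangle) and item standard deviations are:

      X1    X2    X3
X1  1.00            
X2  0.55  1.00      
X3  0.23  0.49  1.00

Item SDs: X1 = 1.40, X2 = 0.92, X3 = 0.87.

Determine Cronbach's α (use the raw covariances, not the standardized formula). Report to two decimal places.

α = 0.65

Σσ²ᵢ = 1.40² + 0.92² + 0.87² = 3.5633
Covariances σ_ij = r_ij · s_i · s_j:
  σ(X1,X2) = 0.55 × 1.40 × 0.92 = 0.7084
  σ(X1,X3) = 0.23 × 1.40 × 0.87 = 0.2801
  σ(X2,X3) = 0.49 × 0.92 × 0.87 = 0.3922
σ²_T = Σσ²ᵢ + 2·Σσ_ij = 3.5633 + 2 × 1.3807 = 6.3247
α = (3/2)·(1 − 3.5633/6.3247) = 0.65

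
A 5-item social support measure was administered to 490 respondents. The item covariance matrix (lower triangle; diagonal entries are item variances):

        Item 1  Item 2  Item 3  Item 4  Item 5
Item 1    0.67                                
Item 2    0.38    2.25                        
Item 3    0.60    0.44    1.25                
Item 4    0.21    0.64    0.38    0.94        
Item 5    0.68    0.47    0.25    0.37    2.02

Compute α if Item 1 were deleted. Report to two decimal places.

Remaining items: Item 2, Item 3, Item 4, Item 5 (k = 4).
Σσ²ᵢ = 2.25 + 1.25 + 0.94 + 2.02 = 6.46
Var(T) = 6.46 + 2 × 2.55 = 11.56
α (item deleted) = (4/3)·(1 − 6.46/11.56) = 0.59

α = 0.59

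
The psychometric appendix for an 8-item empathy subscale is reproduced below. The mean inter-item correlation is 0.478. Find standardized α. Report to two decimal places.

Standardized α = k·r̄ / (1 + (k−1)·r̄) = 8 × 0.478 / (1 + 7 × 0.478)
  = 3.8240 / 4.3460 = 0.88

standardized α = 0.88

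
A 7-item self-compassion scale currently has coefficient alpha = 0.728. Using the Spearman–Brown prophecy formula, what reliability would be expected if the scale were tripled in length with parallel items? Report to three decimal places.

predicted reliability = 0.889

Length factor m = 3
α' = m·α / (1 + (m−1)·α)
   = 3 × 0.728 / (1 + (3 − 1) × 0.728)
   = 2.1840 / 2.4560 = 0.889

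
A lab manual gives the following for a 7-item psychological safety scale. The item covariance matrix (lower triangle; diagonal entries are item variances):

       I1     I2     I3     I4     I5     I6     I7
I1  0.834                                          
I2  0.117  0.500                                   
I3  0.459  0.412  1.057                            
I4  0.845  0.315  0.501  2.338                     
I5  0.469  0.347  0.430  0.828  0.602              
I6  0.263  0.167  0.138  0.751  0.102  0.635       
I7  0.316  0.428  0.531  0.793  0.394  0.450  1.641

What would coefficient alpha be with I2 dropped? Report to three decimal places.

Remaining items: I1, I3, I4, I5, I6, I7 (k = 6).
sum of item variances = 0.834 + 1.057 + 2.338 + 0.602 + 0.635 + 1.641 = 7.107
σ²_total = 7.107 + 2 × 7.270 = 21.647
α (item deleted) = (6/5)·(1 − 7.107/21.647) = 0.806

coefficient alpha = 0.806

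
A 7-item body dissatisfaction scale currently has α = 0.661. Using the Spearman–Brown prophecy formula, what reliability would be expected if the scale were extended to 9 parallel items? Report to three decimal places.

predicted reliability = 0.715

Length factor m = 9/7 = 1.2857
α' = m·α / (1 + (m−1)·α)
   = 9/7 × 0.661 / (1 + (9/7 − 1) × 0.661)
   = 0.8499 / 1.1889 = 0.715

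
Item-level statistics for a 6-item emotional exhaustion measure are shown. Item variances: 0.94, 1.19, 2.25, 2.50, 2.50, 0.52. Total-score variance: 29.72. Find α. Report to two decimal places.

α = 0.80

Σσᵢ² = 0.94 + 1.19 + 2.25 + 2.50 + 2.50 + 0.52 = 9.90
α = (k/(k−1))·(1 − Σσᵢ²/σ²_total) = (6/5)·(1 − 9.90/29.72) = 0.80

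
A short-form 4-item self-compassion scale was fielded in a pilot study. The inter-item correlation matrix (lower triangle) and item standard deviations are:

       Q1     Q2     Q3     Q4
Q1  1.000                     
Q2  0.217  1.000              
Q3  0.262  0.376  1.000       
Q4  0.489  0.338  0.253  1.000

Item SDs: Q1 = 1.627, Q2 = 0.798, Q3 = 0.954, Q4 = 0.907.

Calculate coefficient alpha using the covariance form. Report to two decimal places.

coefficient alpha = 0.62

Σσ²ᵢ = 1.627² + 0.798² + 0.954² + 0.907² = 5.0167
Covariances σ_ij = r_ij · s_i · s_j:
  σ(Q1,Q2) = 0.217 × 1.627 × 0.798 = 0.2817
  σ(Q1,Q3) = 0.262 × 1.627 × 0.954 = 0.4067
  σ(Q1,Q4) = 0.489 × 1.627 × 0.907 = 0.7216
  σ(Q2,Q3) = 0.376 × 0.798 × 0.954 = 0.2862
  σ(Q2,Q4) = 0.338 × 0.798 × 0.907 = 0.2446
  σ(Q3,Q4) = 0.253 × 0.954 × 0.907 = 0.2189
σ²_T = Σσ²ᵢ + 2·Σσ_ij = 5.0167 + 2 × 2.1597 = 9.3361
α = (4/3)·(1 − 5.0167/9.3361) = 0.62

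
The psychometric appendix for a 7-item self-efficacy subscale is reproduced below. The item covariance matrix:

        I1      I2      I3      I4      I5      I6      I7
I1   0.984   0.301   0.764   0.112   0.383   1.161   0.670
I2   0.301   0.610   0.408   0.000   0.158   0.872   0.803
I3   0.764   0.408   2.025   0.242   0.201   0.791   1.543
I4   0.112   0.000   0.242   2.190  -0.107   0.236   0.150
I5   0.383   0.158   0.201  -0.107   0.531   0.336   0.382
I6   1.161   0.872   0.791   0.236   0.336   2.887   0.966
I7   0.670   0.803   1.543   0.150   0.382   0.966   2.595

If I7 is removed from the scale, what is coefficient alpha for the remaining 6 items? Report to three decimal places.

α = 0.671

Remaining items: I1, I2, I3, I4, I5, I6 (k = 6).
ΣVar(i) = 0.984 + 0.610 + 2.025 + 2.190 + 0.531 + 2.887 = 9.227
σ²_total = 9.227 + 2 × 5.858 = 20.943
α (item deleted) = (6/5)·(1 − 9.227/20.943) = 0.671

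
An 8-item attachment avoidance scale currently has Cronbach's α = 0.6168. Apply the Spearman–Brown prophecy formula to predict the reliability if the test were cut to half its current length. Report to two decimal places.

Length factor m = 1/2
α' = m·α / (1 − (1−m)·α)
   = 1/2 × 0.6168 / (1 − (1 − 1/2) × 0.6168)
   = 0.3084 / 0.6916 = 0.45

predicted reliability = 0.45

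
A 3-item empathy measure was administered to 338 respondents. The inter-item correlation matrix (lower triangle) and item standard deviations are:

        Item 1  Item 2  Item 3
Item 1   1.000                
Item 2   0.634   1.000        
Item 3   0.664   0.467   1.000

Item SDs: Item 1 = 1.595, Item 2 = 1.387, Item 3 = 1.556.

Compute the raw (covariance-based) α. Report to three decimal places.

α = 0.811

Σσ²ᵢ = 1.595² + 1.387² + 1.556² = 6.8889
Covariances σ_ij = r_ij · s_i · s_j:
  σ(Item 1,Item 2) = 0.634 × 1.595 × 1.387 = 1.4026
  σ(Item 1,Item 3) = 0.664 × 1.595 × 1.556 = 1.6479
  σ(Item 2,Item 3) = 0.467 × 1.387 × 1.556 = 1.0079
σ²_T = Σσ²ᵢ + 2·Σσ_ij = 6.8889 + 2 × 4.0584 = 15.0057
α = (3/2)·(1 − 6.8889/15.0057) = 0.811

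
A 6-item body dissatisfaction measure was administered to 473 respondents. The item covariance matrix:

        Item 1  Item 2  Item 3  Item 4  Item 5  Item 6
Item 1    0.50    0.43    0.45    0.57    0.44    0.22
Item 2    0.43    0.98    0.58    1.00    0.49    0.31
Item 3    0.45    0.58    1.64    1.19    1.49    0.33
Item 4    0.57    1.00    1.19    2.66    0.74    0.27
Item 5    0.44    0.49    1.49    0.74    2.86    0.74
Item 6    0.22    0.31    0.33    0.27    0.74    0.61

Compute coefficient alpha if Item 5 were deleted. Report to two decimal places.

α = 0.78

Remaining items: Item 1, Item 2, Item 3, Item 4, Item 6 (k = 5).
ΣVar(i) = 0.50 + 0.98 + 1.64 + 2.66 + 0.61 = 6.39
total variance = 6.39 + 2 × 5.35 = 17.09
α (item deleted) = (5/4)·(1 − 6.39/17.09) = 0.78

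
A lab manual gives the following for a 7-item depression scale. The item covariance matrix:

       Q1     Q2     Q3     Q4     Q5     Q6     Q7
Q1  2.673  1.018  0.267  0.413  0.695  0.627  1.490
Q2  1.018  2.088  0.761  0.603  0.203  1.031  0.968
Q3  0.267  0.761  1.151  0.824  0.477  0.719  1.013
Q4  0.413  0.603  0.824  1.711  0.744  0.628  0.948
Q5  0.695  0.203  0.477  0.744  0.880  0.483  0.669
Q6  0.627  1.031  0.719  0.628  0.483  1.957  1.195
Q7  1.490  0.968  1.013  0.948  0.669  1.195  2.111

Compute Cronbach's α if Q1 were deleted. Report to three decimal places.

α = 0.834

Remaining items: Q2, Q3, Q4, Q5, Q6, Q7 (k = 6).
ΣVar(i) = 2.088 + 1.151 + 1.711 + 0.880 + 1.957 + 2.111 = 9.898
Var(T) = 9.898 + 2 × 11.266 = 32.430
α (item deleted) = (6/5)·(1 − 9.898/32.430) = 0.834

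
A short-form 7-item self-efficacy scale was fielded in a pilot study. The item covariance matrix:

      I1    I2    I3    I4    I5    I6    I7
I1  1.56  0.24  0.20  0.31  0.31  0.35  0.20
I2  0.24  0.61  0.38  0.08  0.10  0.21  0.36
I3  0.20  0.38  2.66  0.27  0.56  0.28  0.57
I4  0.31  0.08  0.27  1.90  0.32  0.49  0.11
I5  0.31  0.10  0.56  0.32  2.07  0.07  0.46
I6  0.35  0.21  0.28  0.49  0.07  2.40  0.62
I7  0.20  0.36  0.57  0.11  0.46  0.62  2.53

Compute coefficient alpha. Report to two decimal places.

Σσ²ᵢ = 1.56 + 0.61 + 2.66 + 1.90 + 2.07 + 2.40 + 2.53 = 13.73
Σ_{i<j} σ_ij = 6.49
Var(T) = 13.73 + 2 × 6.49 = 26.71
α = (k/(k−1))·(1 − Σσ²ᵢ/Var(T)) = (7/6)·(1 − 13.73/26.71) = 0.57

coefficient alpha = 0.57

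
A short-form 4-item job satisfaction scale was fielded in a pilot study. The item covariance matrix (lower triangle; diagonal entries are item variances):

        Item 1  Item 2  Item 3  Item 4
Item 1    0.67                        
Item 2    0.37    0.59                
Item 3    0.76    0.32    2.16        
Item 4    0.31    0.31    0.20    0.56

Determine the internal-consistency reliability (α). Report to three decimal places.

Σσᵢ² = 0.67 + 0.59 + 2.16 + 0.56 = 3.98
Sum of the distinct covariances = 2.27
Var(T) = 3.98 + 2 × 2.27 = 8.52
α = (k/(k−1))·(1 − Σσᵢ²/Var(T)) = (4/3)·(1 − 3.98/8.52) = 0.710

α = 0.710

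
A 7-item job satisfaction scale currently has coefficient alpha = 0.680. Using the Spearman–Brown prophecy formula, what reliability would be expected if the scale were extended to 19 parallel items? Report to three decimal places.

predicted reliability = 0.852

Length factor m = 19/7 = 2.7143
α' = m·α / (1 + (m−1)·α)
   = 19/7 × 0.680 / (1 + (19/7 − 1) × 0.680)
   = 1.8457 / 2.1657 = 0.852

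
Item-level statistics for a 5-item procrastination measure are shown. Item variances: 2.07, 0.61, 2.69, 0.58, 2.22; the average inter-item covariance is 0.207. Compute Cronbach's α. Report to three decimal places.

α = 0.420

Σσᵢ² = 2.07 + 0.61 + 2.69 + 0.58 + 2.22 = 8.17
Sum of the 10 distinct covariances = 10 × 0.207 = 2.070
σ²_total = Σσᵢ² + 2·Σcov = 8.17 + 2 × 2.070 = 12.310
α = (5/4)·(1 − 8.17/12.310) = 0.420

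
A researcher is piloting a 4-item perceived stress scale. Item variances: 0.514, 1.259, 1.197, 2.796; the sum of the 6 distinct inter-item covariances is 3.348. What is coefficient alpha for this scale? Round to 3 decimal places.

coefficient alpha = 0.716

Σσᵢ² = 0.514 + 1.259 + 1.197 + 2.796 = 5.766
Sum of distinct covariances = 3.348
σ²_T = Σσᵢ² + 2·Σcov = 5.766 + 2 × 3.348 = 12.462
α = (4/3)·(1 − 5.766/12.462) = 0.716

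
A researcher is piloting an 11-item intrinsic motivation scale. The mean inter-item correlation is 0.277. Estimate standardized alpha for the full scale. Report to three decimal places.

α = 0.808

Standardized α = k·r̄ / (1 + (k−1)·r̄) = 11 × 0.277 / (1 + 10 × 0.277)
  = 3.0470 / 3.7700 = 0.808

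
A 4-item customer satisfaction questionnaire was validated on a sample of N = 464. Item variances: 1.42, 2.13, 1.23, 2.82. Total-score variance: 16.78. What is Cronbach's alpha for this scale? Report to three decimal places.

Cronbach's alpha = 0.729

Σσᵢ² = 1.42 + 2.13 + 1.23 + 2.82 = 7.60
α = (k/(k−1))·(1 − Σσᵢ²/total variance) = (4/3)·(1 − 7.60/16.78) = 0.729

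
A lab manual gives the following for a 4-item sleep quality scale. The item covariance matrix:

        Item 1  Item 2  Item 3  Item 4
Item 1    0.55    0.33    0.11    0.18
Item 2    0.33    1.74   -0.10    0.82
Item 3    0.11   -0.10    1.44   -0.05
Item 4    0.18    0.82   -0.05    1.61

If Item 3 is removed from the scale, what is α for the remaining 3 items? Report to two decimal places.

Remaining items: Item 1, Item 2, Item 4 (k = 3).
Σσ²ᵢ = 0.55 + 1.74 + 1.61 = 3.90
σ²_total = 3.90 + 2 × 1.33 = 6.56
α (item deleted) = (3/2)·(1 − 3.90/6.56) = 0.61

α = 0.61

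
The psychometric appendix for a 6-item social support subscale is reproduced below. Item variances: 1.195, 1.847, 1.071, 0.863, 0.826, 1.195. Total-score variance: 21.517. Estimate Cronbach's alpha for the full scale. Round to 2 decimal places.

sum of item variances = 1.195 + 1.847 + 1.071 + 0.863 + 0.826 + 1.195 = 6.997
α = (k/(k−1))·(1 − sum of item variances/σ²_T) = (6/5)·(1 − 6.997/21.517) = 0.81

α = 0.81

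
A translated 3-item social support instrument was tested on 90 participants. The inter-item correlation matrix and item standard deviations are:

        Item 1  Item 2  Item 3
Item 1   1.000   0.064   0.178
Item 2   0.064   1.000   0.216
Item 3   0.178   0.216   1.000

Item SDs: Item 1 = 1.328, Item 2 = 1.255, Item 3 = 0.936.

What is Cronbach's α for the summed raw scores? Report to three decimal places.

Cronbach's α = 0.324

Σσ²ᵢ = 1.328² + 1.255² + 0.936² = 4.2147
Covariances σ_ij = r_ij · s_i · s_j:
  σ(Item 1,Item 2) = 0.064 × 1.328 × 1.255 = 0.1067
  σ(Item 1,Item 3) = 0.178 × 1.328 × 0.936 = 0.2213
  σ(Item 2,Item 3) = 0.216 × 1.255 × 0.936 = 0.2537
σ²_T = Σσ²ᵢ + 2·Σσ_ij = 4.2147 + 2 × 0.5817 = 5.3781
α = (3/2)·(1 − 4.2147/5.3781) = 0.324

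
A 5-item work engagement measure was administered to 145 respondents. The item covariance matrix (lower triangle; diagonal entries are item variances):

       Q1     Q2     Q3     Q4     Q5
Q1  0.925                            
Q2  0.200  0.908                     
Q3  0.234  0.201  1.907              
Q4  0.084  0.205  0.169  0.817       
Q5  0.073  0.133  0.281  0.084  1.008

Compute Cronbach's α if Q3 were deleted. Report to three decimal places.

Cronbach's α = 0.398

Remaining items: Q1, Q2, Q4, Q5 (k = 4).
ΣVar(i) = 0.925 + 0.908 + 0.817 + 1.008 = 3.658
Var(T) = 3.658 + 2 × 0.779 = 5.216
α (item deleted) = (4/3)·(1 − 3.658/5.216) = 0.398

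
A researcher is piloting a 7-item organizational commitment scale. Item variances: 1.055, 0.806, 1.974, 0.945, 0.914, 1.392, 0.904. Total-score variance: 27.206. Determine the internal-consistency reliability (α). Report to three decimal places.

ΣVar(i) = 1.055 + 0.806 + 1.974 + 0.945 + 0.914 + 1.392 + 0.904 = 7.990
α = (k/(k−1))·(1 − ΣVar(i)/Var(T)) = (7/6)·(1 − 7.990/27.206) = 0.824

α = 0.824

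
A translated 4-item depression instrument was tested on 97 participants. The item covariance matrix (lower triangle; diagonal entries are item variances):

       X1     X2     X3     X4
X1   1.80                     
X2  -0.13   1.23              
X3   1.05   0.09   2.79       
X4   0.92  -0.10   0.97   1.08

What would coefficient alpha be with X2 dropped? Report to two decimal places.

coefficient alpha = 0.76

Remaining items: X1, X3, X4 (k = 3).
sum of item variances = 1.80 + 2.79 + 1.08 = 5.67
σ²_total = 5.67 + 2 × 2.94 = 11.55
α (item deleted) = (3/2)·(1 − 5.67/11.55) = 0.76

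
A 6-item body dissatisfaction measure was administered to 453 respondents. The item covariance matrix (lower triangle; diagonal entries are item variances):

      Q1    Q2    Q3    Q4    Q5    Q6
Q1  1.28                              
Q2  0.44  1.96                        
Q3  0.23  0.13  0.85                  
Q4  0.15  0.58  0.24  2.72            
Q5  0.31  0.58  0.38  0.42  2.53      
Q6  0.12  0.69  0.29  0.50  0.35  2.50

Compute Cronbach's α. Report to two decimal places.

Cronbach's α = 0.57

Σσᵢ² = 1.28 + 1.96 + 0.85 + 2.72 + 2.53 + 2.50 = 11.84
Σ_{i<j} σ_ij = 5.41
σ²_total = 11.84 + 2 × 5.41 = 22.66
α = (k/(k−1))·(1 − Σσᵢ²/σ²_total) = (6/5)·(1 − 11.84/22.66) = 0.57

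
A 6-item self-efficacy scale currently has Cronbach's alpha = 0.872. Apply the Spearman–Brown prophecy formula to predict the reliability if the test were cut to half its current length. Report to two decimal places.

predicted reliability = 0.77

Length factor m = 1/2
α' = m·α / (1 − (1−m)·α)
   = 1/2 × 0.872 / (1 − (1 − 1/2) × 0.872)
   = 0.4360 / 0.5640 = 0.77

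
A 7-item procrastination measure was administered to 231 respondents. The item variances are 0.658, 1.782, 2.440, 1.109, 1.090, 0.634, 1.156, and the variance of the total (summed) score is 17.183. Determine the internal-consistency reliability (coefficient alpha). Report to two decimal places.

α = 0.56

sum of item variances = 0.658 + 1.782 + 2.440 + 1.109 + 1.090 + 0.634 + 1.156 = 8.869
α = (k/(k−1))·(1 − sum of item variances/σ²_total) = (7/6)·(1 − 8.869/17.183) = 0.56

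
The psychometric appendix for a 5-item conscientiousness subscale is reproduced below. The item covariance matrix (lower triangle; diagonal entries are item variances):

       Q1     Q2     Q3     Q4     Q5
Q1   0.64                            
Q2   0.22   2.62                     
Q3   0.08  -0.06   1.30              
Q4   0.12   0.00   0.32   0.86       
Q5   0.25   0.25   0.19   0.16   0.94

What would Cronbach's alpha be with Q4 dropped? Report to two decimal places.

Remaining items: Q1, Q2, Q3, Q5 (k = 4).
Σσ²ᵢ = 0.64 + 2.62 + 1.30 + 0.94 = 5.50
Var(T) = 5.50 + 2 × 0.93 = 7.36
α (item deleted) = (4/3)·(1 − 5.50/7.36) = 0.34

Cronbach's alpha = 0.34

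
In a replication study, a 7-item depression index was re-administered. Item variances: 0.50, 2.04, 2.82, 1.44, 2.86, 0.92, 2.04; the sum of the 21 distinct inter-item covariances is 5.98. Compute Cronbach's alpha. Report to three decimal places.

α = 0.568

ΣVar(i) = 0.50 + 2.04 + 2.82 + 1.44 + 2.86 + 0.92 + 2.04 = 12.62
Sum of distinct covariances = 5.98
total variance = ΣVar(i) + 2·Σcov = 12.62 + 2 × 5.98 = 24.58
α = (7/6)·(1 − 12.62/24.58) = 0.568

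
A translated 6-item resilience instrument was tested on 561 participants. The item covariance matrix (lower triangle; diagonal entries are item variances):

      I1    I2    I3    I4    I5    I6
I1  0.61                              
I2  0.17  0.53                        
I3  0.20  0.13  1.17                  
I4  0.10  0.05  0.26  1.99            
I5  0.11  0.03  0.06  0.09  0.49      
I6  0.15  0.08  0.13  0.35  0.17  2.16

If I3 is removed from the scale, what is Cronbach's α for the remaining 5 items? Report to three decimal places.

Cronbach's α = 0.388

Remaining items: I1, I2, I4, I5, I6 (k = 5).
Σσᵢ² = 0.61 + 0.53 + 1.99 + 0.49 + 2.16 = 5.78
Var(T) = 5.78 + 2 × 1.30 = 8.38
α (item deleted) = (5/4)·(1 − 5.78/8.38) = 0.388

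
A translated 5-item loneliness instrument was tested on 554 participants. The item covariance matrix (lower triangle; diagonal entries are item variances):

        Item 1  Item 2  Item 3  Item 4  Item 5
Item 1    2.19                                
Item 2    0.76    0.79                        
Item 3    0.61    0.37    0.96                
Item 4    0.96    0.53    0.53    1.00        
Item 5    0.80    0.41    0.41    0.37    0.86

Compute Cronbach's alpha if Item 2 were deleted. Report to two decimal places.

α = 0.79

Remaining items: Item 1, Item 3, Item 4, Item 5 (k = 4).
Σσ²ᵢ = 2.19 + 0.96 + 1.00 + 0.86 = 5.01
total variance = 5.01 + 2 × 3.68 = 12.37
α (item deleted) = (4/3)·(1 − 5.01/12.37) = 0.79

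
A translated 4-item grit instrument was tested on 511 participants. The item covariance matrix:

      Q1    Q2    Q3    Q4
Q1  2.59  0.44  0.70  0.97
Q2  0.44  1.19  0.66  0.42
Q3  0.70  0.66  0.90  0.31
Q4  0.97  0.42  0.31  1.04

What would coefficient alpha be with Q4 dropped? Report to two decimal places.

α = 0.65

Remaining items: Q1, Q2, Q3 (k = 3).
ΣVar(i) = 2.59 + 1.19 + 0.90 = 4.68
σ²_total = 4.68 + 2 × 1.80 = 8.28
α (item deleted) = (3/2)·(1 − 4.68/8.28) = 0.65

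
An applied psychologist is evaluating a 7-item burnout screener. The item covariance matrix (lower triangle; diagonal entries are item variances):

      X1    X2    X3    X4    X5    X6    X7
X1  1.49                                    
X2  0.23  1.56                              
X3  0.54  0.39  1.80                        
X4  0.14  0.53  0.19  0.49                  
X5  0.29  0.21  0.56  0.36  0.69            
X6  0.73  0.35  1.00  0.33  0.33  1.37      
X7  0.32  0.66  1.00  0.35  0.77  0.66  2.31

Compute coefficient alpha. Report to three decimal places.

α = 0.784

Σσᵢ² = 1.49 + 1.56 + 1.80 + 0.49 + 0.69 + 1.37 + 2.31 = 9.71
Σ_{i<j} σ_ij = 9.94
σ²_T = 9.71 + 2 × 9.94 = 29.59
α = (k/(k−1))·(1 − Σσᵢ²/σ²_T) = (7/6)·(1 − 9.71/29.59) = 0.784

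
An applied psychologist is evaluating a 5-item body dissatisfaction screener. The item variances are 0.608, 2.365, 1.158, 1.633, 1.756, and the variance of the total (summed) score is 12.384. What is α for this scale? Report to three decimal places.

Σσᵢ² = 0.608 + 2.365 + 1.158 + 1.633 + 1.756 = 7.520
α = (k/(k−1))·(1 − Σσᵢ²/σ²_T) = (5/4)·(1 − 7.520/12.384) = 0.491

α = 0.491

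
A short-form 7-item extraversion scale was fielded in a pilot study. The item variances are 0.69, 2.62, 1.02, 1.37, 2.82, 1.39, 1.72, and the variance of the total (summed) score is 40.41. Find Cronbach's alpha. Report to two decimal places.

Σσᵢ² = 0.69 + 2.62 + 1.02 + 1.37 + 2.82 + 1.39 + 1.72 = 11.63
α = (k/(k−1))·(1 − Σσᵢ²/Var(T)) = (7/6)·(1 − 11.63/40.41) = 0.83

α = 0.83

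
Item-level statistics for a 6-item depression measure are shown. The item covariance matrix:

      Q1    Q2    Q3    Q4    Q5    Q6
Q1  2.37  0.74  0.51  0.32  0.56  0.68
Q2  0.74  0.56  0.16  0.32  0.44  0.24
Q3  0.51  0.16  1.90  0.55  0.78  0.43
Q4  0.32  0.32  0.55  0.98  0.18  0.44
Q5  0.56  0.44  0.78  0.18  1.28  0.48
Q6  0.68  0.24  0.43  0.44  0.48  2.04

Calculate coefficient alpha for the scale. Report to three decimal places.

Σσᵢ² = 2.37 + 0.56 + 1.90 + 0.98 + 1.28 + 2.04 = 9.13
Σ_{i<j} σ_ij = 6.83
σ²_T = 9.13 + 2 × 6.83 = 22.79
α = (k/(k−1))·(1 − Σσᵢ²/σ²_T) = (6/5)·(1 − 9.13/22.79) = 0.719

α = 0.719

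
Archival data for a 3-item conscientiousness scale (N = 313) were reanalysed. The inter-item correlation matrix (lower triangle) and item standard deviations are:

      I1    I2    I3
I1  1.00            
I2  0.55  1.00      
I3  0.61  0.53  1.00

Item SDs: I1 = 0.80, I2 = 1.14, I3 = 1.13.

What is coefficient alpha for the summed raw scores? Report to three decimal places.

coefficient alpha = 0.779

Σσ²ᵢ = 0.80² + 1.14² + 1.13² = 3.2165
Covariances σ_ij = r_ij · s_i · s_j:
  σ(I1,I2) = 0.55 × 0.80 × 1.14 = 0.5016
  σ(I1,I3) = 0.61 × 0.80 × 1.13 = 0.5514
  σ(I2,I3) = 0.53 × 1.14 × 1.13 = 0.6827
σ²_T = Σσ²ᵢ + 2·Σσ_ij = 3.2165 + 2 × 1.7357 = 6.6879
α = (3/2)·(1 − 3.2165/6.6879) = 0.779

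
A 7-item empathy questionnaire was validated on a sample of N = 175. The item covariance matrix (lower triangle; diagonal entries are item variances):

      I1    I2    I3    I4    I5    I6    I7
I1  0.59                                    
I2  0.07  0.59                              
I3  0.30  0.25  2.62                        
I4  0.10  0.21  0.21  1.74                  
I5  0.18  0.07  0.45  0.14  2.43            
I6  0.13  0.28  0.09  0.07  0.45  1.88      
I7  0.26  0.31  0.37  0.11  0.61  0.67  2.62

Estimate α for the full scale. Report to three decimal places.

α = 0.538

Σσ²ᵢ = 0.59 + 0.59 + 2.62 + 1.74 + 2.43 + 1.88 + 2.62 = 12.47
Sum of off-diagonal covariances = 5.33
σ²_total = 12.47 + 2 × 5.33 = 23.13
α = (k/(k−1))·(1 − Σσ²ᵢ/σ²_total) = (7/6)·(1 − 12.47/23.13) = 0.538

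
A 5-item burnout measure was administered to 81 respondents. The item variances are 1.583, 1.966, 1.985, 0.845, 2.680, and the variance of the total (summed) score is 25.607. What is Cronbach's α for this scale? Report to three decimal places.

Σσᵢ² = 1.583 + 1.966 + 1.985 + 0.845 + 2.680 = 9.059
α = (k/(k−1))·(1 − Σσᵢ²/σ²_T) = (5/4)·(1 − 9.059/25.607) = 0.808

α = 0.808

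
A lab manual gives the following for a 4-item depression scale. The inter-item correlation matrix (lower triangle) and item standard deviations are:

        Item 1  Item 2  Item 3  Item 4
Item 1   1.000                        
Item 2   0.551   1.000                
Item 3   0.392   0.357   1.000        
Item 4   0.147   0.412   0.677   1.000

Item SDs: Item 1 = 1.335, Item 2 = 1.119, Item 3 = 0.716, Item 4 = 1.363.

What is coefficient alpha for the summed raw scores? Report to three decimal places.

α = 0.706

Σσ²ᵢ = 1.335² + 1.119² + 0.716² + 1.363² = 5.4048
Covariances σ_ij = r_ij · s_i · s_j:
  σ(Item 1,Item 2) = 0.551 × 1.335 × 1.119 = 0.8231
  σ(Item 1,Item 3) = 0.392 × 1.335 × 0.716 = 0.3747
  σ(Item 1,Item 4) = 0.147 × 1.335 × 1.363 = 0.2675
  σ(Item 2,Item 3) = 0.357 × 1.119 × 0.716 = 0.2860
  σ(Item 2,Item 4) = 0.412 × 1.119 × 1.363 = 0.6284
  σ(Item 3,Item 4) = 0.677 × 0.716 × 1.363 = 0.6607
σ²_T = Σσ²ᵢ + 2·Σσ_ij = 5.4048 + 2 × 3.0404 = 11.4856
α = (4/3)·(1 − 5.4048/11.4856) = 0.706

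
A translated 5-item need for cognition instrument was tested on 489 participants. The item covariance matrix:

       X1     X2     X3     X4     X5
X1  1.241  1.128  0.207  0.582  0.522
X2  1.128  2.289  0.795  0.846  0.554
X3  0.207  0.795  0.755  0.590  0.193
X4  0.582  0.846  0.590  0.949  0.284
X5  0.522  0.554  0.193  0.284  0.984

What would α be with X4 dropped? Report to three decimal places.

Remaining items: X1, X2, X3, X5 (k = 4).
sum of item variances = 1.241 + 2.289 + 0.755 + 0.984 = 5.269
σ²_T = 5.269 + 2 × 3.399 = 12.067
α (item deleted) = (4/3)·(1 − 5.269/12.067) = 0.751

α = 0.751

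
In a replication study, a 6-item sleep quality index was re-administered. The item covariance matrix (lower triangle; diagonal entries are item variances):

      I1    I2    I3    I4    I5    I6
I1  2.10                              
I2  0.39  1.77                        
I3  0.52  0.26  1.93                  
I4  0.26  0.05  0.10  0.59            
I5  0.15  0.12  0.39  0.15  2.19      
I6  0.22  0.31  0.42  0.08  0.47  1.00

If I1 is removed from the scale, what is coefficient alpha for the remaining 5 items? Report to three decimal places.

Remaining items: I2, I3, I4, I5, I6 (k = 5).
sum of item variances = 1.77 + 1.93 + 0.59 + 2.19 + 1.00 = 7.48
Var(T) = 7.48 + 2 × 2.35 = 12.18
α (item deleted) = (5/4)·(1 − 7.48/12.18) = 0.482

α = 0.482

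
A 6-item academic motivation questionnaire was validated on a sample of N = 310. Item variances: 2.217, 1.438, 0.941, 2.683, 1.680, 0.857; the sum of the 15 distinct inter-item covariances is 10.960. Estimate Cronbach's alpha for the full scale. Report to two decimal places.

Σσᵢ² = 2.217 + 1.438 + 0.941 + 2.683 + 1.680 + 0.857 = 9.816
Sum of distinct covariances = 10.960
Var(T) = Σσᵢ² + 2·Σcov = 9.816 + 2 × 10.960 = 31.736
α = (6/5)·(1 − 9.816/31.736) = 0.83

Cronbach's alpha = 0.83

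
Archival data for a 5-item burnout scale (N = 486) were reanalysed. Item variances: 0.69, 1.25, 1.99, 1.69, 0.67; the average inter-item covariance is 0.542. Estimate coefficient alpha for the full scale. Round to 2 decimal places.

α = 0.79

ΣVar(i) = 0.69 + 1.25 + 1.99 + 1.69 + 0.67 = 6.29
Sum of the 10 distinct covariances = 10 × 0.542 = 5.420
Var(T) = ΣVar(i) + 2·Σcov = 6.29 + 2 × 5.420 = 17.130
α = (5/4)·(1 − 6.29/17.130) = 0.79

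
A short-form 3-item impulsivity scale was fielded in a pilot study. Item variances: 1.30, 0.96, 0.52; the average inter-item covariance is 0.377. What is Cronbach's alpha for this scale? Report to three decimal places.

sum of item variances = 1.30 + 0.96 + 0.52 = 2.78
Sum of the 3 distinct covariances = 3 × 0.377 = 1.131
σ²_total = sum of item variances + 2·Σcov = 2.78 + 2 × 1.131 = 5.042
α = (3/2)·(1 − 2.78/5.042) = 0.673

α = 0.673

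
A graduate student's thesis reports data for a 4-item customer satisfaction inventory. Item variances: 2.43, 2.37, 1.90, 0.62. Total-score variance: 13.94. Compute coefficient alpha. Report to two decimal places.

coefficient alpha = 0.63

ΣVar(i) = 2.43 + 2.37 + 1.90 + 0.62 = 7.32
α = (k/(k−1))·(1 − ΣVar(i)/σ²_T) = (4/3)·(1 − 7.32/13.94) = 0.63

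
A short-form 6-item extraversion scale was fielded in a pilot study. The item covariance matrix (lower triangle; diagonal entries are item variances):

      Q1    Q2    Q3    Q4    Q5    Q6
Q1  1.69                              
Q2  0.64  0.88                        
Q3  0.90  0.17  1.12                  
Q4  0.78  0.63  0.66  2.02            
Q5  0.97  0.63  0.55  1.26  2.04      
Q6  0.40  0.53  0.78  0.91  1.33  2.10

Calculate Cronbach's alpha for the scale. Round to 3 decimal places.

Σσ²ᵢ = 1.69 + 0.88 + 1.12 + 2.02 + 2.04 + 2.10 = 9.85
Σ_{i<j} σ_ij = 11.14
σ²_T = 9.85 + 2 × 11.14 = 32.13
α = (k/(k−1))·(1 − Σσ²ᵢ/σ²_T) = (6/5)·(1 − 9.85/32.13) = 0.832

Cronbach's alpha = 0.832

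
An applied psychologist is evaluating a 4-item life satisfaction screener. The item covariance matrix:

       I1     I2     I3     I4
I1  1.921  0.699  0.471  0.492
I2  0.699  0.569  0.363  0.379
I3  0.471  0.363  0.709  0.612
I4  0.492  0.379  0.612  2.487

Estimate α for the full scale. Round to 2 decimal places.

α = 0.69

Σσᵢ² = 1.921 + 0.569 + 0.709 + 2.487 = 5.686
Sum of off-diagonal covariances = 3.016
σ²_T = 5.686 + 2 × 3.016 = 11.718
α = (k/(k−1))·(1 − Σσᵢ²/σ²_T) = (4/3)·(1 − 5.686/11.718) = 0.69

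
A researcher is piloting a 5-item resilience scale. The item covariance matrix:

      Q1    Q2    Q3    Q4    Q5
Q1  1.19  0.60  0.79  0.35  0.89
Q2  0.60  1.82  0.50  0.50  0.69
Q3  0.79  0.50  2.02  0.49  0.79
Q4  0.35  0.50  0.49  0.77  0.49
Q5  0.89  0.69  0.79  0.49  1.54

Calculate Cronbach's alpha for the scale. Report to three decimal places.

α = 0.780

sum of item variances = 1.19 + 1.82 + 2.02 + 0.77 + 1.54 = 7.34
Sum of off-diagonal covariances = 6.09
Var(T) = 7.34 + 2 × 6.09 = 19.52
α = (k/(k−1))·(1 − sum of item variances/Var(T)) = (5/4)·(1 − 7.34/19.52) = 0.780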